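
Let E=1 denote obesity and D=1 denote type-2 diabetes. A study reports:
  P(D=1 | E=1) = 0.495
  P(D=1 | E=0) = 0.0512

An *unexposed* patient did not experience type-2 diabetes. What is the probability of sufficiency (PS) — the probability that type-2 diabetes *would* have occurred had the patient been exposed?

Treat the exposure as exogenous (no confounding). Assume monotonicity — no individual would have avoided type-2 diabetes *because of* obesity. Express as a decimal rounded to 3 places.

PS ≈ 0.468

Let p₁ = 0.495, p₀ = 0.0512.
Under exogeneity and monotonicity, PS = (p₁ − p₀) / (1 − p₀).
PS = (0.495 − 0.0512) / (1 − 0.0512) = 0.4438 / 0.9488 ≈ 0.4677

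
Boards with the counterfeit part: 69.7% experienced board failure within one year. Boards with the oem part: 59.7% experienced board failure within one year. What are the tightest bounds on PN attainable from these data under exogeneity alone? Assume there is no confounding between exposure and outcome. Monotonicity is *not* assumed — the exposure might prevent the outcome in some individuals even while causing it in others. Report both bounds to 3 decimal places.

p₁ = 0.697, p₀ = 0.597.
Under exogeneity alone the bounds on PN are max{0,(p₁−p₀)/p₁} ≤ PN ≤ min{1,(1−p₀)/p₁}.
  lower = (p₁ − p₀)/p₁ = 0.1 / 0.697 ≈ 0.1435
  upper = min{1, (1 − p₀)/p₁} = 0.403 / 0.697 ≈ 0.5782

0.143 ≤ PN ≤ 0.578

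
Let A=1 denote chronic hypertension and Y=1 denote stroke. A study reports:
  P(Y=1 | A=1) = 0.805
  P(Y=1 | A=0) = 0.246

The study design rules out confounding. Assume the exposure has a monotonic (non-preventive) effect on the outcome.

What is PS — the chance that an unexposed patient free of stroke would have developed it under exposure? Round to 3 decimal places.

PS ≈ 0.741

Let p₁ = 0.805, p₀ = 0.246.
Under exogeneity and monotonicity, PS = (p₁ − p₀) / (1 − p₀).
PS = (0.805 − 0.246) / (1 − 0.246) = 0.559 / 0.754 ≈ 0.7414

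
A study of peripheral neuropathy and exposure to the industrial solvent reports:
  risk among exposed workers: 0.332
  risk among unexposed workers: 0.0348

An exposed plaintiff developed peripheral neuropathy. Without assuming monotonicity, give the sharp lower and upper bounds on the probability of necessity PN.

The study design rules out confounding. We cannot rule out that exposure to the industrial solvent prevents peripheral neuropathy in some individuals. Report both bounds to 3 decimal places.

0.895 ≤ PN ≤ 1.000

Let p₁ = 0.332, p₀ = 0.0348.
Under exogeneity alone the bounds on PN are max{0,(p₁−p₀)/p₁} ≤ PN ≤ min{1,(1−p₀)/p₁}.
  lower = (p₁ − p₀)/p₁ = 0.2972 / 0.332 ≈ 0.8952
  upper = min{1, (1 − p₀)/p₁} = 0.9652 / 0.332 ≈ 2.9072 → capped at 1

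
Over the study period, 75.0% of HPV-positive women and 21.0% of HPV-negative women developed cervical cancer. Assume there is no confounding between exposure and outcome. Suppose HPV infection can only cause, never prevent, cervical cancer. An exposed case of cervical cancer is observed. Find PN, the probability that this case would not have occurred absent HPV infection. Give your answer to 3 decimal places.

PN ≈ 0.720

p₁ = 0.75, p₀ = 0.21.
Under exogeneity and monotonicity, PN = (p₁ − p₀) / p₁.
PN = (0.75 − 0.21) / 0.75 = 0.54 / 0.75 ≈ 0.7200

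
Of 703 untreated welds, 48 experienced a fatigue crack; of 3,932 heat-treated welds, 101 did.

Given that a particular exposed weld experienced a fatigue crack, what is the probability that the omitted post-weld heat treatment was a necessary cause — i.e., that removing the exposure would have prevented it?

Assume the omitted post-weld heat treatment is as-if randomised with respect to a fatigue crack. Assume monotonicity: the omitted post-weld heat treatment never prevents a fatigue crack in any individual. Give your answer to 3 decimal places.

p₁ = P(outcome | exposed) = 48/703 = 0.068279
p₀ = P(outcome | unexposed) = 101/3932 = 0.025687
Under exogeneity and monotonicity, PN = (p₁ − p₀) / p₁.
PN = (0.068279 − 0.025687) / 0.068279 = 0.042592 / 0.068279 ≈ 0.6238

PN ≈ 0.624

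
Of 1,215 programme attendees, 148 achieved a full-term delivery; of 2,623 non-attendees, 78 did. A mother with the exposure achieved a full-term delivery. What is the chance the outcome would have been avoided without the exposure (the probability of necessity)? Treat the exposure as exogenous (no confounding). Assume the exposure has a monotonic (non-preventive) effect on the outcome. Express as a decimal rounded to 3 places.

p₁ = P(outcome | exposed) = 148/1215 = 0.12181
p₀ = P(outcome | unexposed) = 78/2623 = 0.029737
Under exogeneity and monotonicity, PN = (p₁ − p₀) / p₁.
PN = (0.12181 − 0.029737) / 0.12181 = 0.092074 / 0.12181 ≈ 0.7559

PN ≈ 0.756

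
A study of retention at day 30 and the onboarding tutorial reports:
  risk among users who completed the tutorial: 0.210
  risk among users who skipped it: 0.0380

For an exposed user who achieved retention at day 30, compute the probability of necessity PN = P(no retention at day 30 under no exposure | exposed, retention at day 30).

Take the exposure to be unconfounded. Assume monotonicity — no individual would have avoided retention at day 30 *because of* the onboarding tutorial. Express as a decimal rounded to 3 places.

Let p₁ = 0.21, p₀ = 0.038.
Under exogeneity and monotonicity, PN = (p₁ − p₀) / p₁.
PN = (0.21 − 0.038) / 0.21 = 0.172 / 0.21 ≈ 0.8190

PN ≈ 0.819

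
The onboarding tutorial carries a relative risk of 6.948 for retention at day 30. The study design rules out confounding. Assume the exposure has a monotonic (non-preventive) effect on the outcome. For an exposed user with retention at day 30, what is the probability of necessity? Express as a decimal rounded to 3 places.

Under exogeneity and monotonicity, PN = (RR − 1) / RR = 1 − 1/RR.
PN = (6.948 − 1) / 6.948 = 5.948 / 6.948 ≈ 0.8561

PN ≈ 0.856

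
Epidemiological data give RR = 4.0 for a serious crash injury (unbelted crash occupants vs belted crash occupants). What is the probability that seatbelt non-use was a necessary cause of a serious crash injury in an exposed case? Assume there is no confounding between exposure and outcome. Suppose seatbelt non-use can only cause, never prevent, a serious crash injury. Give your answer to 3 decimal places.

Under exogeneity and monotonicity, PN = (RR − 1) / RR = 1 − 1/RR.
PN = (4.0 − 1) / 4.0 = 3 / 4.0 ≈ 0.7500

PN ≈ 0.750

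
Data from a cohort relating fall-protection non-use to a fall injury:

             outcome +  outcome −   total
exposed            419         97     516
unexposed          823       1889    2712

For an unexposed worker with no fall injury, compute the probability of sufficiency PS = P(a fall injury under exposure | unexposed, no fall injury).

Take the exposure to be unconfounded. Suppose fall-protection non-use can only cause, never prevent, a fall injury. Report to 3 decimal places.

PS ≈ 0.730

p₁ = P(outcome | exposed) = 419/516 = 0.81202
p₀ = P(outcome | unexposed) = 823/2712 = 0.30347
Under exogeneity and monotonicity, PS = (p₁ − p₀) / (1 − p₀).
PS = (0.81202 − 0.30347) / (1 − 0.30347) = 0.50855 / 0.69653 ≈ 0.7301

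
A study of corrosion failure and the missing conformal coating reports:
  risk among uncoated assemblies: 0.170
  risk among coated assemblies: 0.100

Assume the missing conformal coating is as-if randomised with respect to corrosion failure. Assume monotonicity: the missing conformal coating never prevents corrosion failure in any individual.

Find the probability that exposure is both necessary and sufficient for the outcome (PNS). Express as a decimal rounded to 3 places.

PNS ≈ 0.070

Let p₁ = 0.17, p₀ = 0.1.
Under exogeneity and monotonicity, PNS = p₁ − p₀.
PNS = 0.17 − 0.1 = 0.07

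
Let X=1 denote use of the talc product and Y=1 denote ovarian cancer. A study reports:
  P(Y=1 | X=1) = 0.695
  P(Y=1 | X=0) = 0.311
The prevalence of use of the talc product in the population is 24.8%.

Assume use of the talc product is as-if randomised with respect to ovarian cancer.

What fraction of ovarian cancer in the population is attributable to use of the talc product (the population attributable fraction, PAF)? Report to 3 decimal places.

PAF ≈ 0.234

Let p₁ = 0.695, p₀ = 0.311.
Overall risk P(Y=1) = π·p₁ + (1−π)·p₀ = 0.248×0.695 + 0.752×0.311 = 0.40623.
Under exogeneity, PAF = [P(Y=1) − p₀] / P(Y=1).
PAF = (0.40623 − 0.311) / 0.40623 ≈ 0.2344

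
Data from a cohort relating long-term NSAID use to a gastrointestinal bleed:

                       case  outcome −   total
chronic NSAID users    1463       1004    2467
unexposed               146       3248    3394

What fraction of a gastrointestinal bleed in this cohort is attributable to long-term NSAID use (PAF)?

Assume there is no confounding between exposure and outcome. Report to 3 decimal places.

p₁ = P(outcome | exposed) = 1463/2467 = 0.59303
p₀ = P(outcome | unexposed) = 146/3394 = 0.043017
Exposure prevalence π = 2467/5861 = 0.42092; overall risk P(Y=1) = 0.27453.
Under exogeneity, PAF = [P(Y=1) − p₀]/P(Y=1).
PAF = (0.27453 − 0.043017) / 0.27453 ≈ 0.8433

PAF ≈ 0.843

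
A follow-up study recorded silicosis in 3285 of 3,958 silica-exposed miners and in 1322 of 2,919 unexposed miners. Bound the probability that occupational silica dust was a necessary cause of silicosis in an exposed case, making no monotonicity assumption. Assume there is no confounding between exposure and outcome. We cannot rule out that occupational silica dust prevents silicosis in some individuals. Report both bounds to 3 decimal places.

p₁ = P(outcome | exposed) = 3285/3958 = 0.82996
p₀ = P(outcome | unexposed) = 1322/2919 = 0.45289
Under exogeneity alone the bounds on PN are max{0,(p₁−p₀)/p₁} ≤ PN ≤ min{1,(1−p₀)/p₁}.
  lower = (p₁ − p₀)/p₁ = 0.37707 / 0.82996 ≈ 0.4543
  upper = min{1, (1 − p₀)/p₁} = 0.54711 / 0.82996 ≈ 0.6592

0.454 ≤ PN ≤ 0.659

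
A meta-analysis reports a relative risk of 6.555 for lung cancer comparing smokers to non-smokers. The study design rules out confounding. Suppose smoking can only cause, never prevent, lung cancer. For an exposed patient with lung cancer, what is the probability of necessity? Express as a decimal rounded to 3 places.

Under exogeneity and monotonicity, PN = (RR − 1) / RR = 1 − 1/RR.
PN = (6.555 − 1) / 6.555 = 5.555 / 6.555 ≈ 0.8474

PN ≈ 0.847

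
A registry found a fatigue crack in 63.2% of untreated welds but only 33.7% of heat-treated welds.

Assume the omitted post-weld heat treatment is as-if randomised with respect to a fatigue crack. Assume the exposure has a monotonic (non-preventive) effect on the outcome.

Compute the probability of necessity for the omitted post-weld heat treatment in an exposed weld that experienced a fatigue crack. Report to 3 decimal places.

PN ≈ 0.467

p₁ = 0.632, p₀ = 0.337.
Under exogeneity and monotonicity, PN = (p₁ − p₀) / p₁.
PN = (0.632 − 0.337) / 0.632 = 0.295 / 0.632 ≈ 0.4668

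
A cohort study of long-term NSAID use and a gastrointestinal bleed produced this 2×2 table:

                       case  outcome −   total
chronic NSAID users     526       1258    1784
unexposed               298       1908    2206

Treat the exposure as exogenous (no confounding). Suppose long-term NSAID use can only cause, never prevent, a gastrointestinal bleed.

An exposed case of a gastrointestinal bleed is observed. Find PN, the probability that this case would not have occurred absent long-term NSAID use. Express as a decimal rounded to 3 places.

p₁ = P(outcome | exposed) = 526/1784 = 0.29484
p₀ = P(outcome | unexposed) = 298/2206 = 0.13509
Under exogeneity and monotonicity, PN = (p₁ − p₀)/p₁.
PN = (0.29484 − 0.13509) / 0.29484 ≈ 0.5418

PN ≈ 0.542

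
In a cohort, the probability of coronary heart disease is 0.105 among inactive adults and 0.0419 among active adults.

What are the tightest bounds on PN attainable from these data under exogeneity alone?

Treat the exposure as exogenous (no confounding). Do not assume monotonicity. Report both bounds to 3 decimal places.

0.601 ≤ PN ≤ 1.000

Let p₁ = 0.105, p₀ = 0.0419.
Under exogeneity alone the bounds on PN are max{0,(p₁−p₀)/p₁} ≤ PN ≤ min{1,(1−p₀)/p₁}.
  lower = (p₁ − p₀)/p₁ = 0.0631 / 0.105 ≈ 0.6010
  upper = min{1, (1 − p₀)/p₁} = 0.9581 / 0.105 ≈ 9.1248 → capped at 1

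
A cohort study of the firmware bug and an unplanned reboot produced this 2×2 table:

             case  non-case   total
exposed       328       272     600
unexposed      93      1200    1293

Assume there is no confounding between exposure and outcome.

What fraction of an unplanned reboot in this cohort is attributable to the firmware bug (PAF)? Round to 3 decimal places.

p₁ = P(outcome | exposed) = 328/600 = 0.54667
p₀ = P(outcome | unexposed) = 93/1293 = 0.071926
Exposure prevalence π = 600/1893 = 0.31696; overall risk P(Y=1) = 0.2224.
Under exogeneity, PAF = [P(Y=1) − p₀]/P(Y=1).
PAF = (0.2224 − 0.071926) / 0.2224 ≈ 0.6766

PAF ≈ 0.677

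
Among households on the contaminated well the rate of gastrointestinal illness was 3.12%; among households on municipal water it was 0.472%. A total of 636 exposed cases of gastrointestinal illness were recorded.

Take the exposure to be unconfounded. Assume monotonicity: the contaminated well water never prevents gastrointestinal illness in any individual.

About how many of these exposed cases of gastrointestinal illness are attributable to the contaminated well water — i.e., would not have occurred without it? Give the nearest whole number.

p₁ = 0.0312, p₀ = 0.00472.
PN = (p₁ − p₀)/p₁ = (0.0312 − 0.00472) / 0.0312 ≈ 0.84872.
Attributable cases ≈ PN × (exposed cases) = 0.84872 × 636 ≈ 539.78.

about 540 cases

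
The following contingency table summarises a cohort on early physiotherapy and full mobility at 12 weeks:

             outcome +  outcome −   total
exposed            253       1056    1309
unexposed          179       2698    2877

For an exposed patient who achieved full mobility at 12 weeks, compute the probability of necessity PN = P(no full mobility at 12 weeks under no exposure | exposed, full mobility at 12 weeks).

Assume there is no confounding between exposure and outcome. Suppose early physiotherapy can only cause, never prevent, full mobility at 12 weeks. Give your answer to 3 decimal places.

p₁ = P(outcome | exposed) = 253/1309 = 0.19328
p₀ = P(outcome | unexposed) = 179/2877 = 0.062218
Under exogeneity and monotonicity, PN = (p₁ − p₀)/p₁.
PN = (0.19328 − 0.062218) / 0.19328 ≈ 0.6781

PN ≈ 0.678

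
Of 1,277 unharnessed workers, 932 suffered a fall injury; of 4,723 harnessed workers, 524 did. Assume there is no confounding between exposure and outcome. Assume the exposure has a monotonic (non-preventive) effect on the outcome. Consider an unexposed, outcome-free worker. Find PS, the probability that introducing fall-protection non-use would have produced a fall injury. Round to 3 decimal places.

p₁ = P(outcome | exposed) = 932/1277 = 0.72984
p₀ = P(outcome | unexposed) = 524/4723 = 0.11095
Under exogeneity and monotonicity, PS = (p₁ − p₀) / (1 − p₀).
PS = (0.72984 − 0.11095) / (1 − 0.11095) = 0.61889 / 0.88905 ≈ 0.6961

PS ≈ 0.696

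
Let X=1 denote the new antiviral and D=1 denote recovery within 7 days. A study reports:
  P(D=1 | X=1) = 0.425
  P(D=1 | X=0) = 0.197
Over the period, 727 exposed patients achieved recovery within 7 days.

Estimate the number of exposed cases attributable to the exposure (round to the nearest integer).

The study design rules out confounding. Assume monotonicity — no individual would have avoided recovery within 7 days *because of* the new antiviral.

Let p₁ = 0.425, p₀ = 0.197.
PN = (p₁ − p₀)/p₁ = (0.425 − 0.197) / 0.425 ≈ 0.53647.
Attributable cases ≈ PN × (exposed cases) = 0.53647 × 727 ≈ 390.01.

about 390 cases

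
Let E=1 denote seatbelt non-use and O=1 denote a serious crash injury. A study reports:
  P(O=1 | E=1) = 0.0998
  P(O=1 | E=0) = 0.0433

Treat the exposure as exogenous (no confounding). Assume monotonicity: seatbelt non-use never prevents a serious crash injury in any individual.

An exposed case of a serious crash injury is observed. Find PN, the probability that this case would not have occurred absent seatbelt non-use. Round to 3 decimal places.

PN ≈ 0.566

Let p₁ = 0.0998, p₀ = 0.0433.
Under exogeneity and monotonicity, PN = (p₁ − p₀) / p₁.
PN = (0.0998 − 0.0433) / 0.0998 = 0.0565 / 0.0998 ≈ 0.5661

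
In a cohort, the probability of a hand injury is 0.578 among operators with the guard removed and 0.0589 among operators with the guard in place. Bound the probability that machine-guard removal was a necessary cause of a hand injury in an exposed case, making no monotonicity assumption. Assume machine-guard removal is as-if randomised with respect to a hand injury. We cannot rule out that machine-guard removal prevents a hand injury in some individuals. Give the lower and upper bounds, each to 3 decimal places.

0.898 ≤ PN ≤ 1.000

Let p₁ = 0.578, p₀ = 0.0589.
Under exogeneity alone the bounds on PN are max{0,(p₁−p₀)/p₁} ≤ PN ≤ min{1,(1−p₀)/p₁}.
  lower = (p₁ − p₀)/p₁ = 0.5191 / 0.578 ≈ 0.8981
  upper = min{1, (1 − p₀)/p₁} = 0.9411 / 0.578 ≈ 1.6282 → capped at 1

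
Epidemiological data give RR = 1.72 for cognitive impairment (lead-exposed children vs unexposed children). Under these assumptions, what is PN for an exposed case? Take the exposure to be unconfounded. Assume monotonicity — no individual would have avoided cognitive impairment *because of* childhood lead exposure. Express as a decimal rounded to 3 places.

PN ≈ 0.419

Under exogeneity and monotonicity, PN = (RR − 1) / RR = 1 − 1/RR.
PN = (1.72 − 1) / 1.72 = 0.72 / 1.72 ≈ 0.4186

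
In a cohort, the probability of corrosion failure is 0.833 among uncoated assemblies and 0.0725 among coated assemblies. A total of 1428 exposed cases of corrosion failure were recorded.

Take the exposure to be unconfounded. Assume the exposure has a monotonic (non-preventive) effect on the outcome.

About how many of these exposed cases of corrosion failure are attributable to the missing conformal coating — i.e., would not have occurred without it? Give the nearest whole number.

about 1304 cases

Let p₁ = 0.833, p₀ = 0.0725.
PN = (p₁ − p₀)/p₁ = (0.833 − 0.0725) / 0.833 ≈ 0.91297.
Attributable cases ≈ PN × (exposed cases) = 0.91297 × 1428 ≈ 1303.71.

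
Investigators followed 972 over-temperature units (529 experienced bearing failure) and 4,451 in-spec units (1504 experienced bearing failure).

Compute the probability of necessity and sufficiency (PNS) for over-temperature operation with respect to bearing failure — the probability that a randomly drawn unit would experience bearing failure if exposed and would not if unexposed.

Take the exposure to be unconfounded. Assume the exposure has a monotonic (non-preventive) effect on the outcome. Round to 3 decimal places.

p₁ = P(outcome | exposed) = 529/972 = 0.54424
p₀ = P(outcome | unexposed) = 1504/4451 = 0.3379
Under exogeneity and monotonicity, PNS = p₁ − p₀.
PNS = 0.54424 − 0.3379 = 0.20634

PNS ≈ 0.206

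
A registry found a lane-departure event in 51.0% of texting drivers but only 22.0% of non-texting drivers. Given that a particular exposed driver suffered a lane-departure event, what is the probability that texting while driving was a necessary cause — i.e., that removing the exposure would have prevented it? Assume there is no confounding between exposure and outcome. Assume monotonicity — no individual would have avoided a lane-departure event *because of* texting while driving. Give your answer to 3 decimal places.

PN ≈ 0.569

p₁ = 0.51, p₀ = 0.22.
Under exogeneity and monotonicity, PN = (p₁ − p₀) / p₁.
PN = (0.51 − 0.22) / 0.51 = 0.29 / 0.51 ≈ 0.5686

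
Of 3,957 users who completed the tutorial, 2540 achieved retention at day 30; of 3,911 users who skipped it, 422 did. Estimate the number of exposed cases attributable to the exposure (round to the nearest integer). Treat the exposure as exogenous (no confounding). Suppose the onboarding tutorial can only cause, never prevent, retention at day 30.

p₁ = P(outcome | exposed) = 2540/3957 = 0.6419
p₀ = P(outcome | unexposed) = 422/3911 = 0.1079
PN = (p₁ − p₀)/p₁ = (0.6419 − 0.1079) / 0.6419 ≈ 0.83190.
Attributable cases ≈ PN × (exposed cases) = 0.83190 × 2540 ≈ 2113.04.

about 2113 cases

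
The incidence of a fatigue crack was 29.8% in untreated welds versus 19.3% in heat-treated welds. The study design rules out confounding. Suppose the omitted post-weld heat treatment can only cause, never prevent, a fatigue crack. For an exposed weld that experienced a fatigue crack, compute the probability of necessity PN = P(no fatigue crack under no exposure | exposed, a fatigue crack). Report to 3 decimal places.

p₁ = 0.298, p₀ = 0.193.
Under exogeneity and monotonicity, PN = (p₁ − p₀) / p₁.
PN = (0.298 − 0.193) / 0.298 = 0.105 / 0.298 ≈ 0.3523

PN ≈ 0.352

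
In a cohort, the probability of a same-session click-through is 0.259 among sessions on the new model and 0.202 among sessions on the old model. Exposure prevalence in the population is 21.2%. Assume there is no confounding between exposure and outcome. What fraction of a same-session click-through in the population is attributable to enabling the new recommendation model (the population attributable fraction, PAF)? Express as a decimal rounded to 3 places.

Let p₁ = 0.259, p₀ = 0.202.
Overall risk P(Y=1) = π·p₁ + (1−π)·p₀ = 0.212×0.259 + 0.788×0.202 = 0.21408.
Under exogeneity, PAF = [P(Y=1) − p₀] / P(Y=1).
PAF = (0.21408 − 0.202) / 0.21408 ≈ 0.0564

PAF ≈ 0.056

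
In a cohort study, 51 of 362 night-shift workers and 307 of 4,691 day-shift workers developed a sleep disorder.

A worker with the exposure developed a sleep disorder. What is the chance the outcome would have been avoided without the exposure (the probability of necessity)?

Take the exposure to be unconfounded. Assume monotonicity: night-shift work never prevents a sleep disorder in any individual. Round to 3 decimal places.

PN ≈ 0.535

p₁ = P(outcome | exposed) = 51/362 = 0.14088
p₀ = P(outcome | unexposed) = 307/4691 = 0.065444
Under exogeneity and monotonicity, PN = (p₁ − p₀) / p₁.
PN = (0.14088 − 0.065444) / 0.14088 = 0.07544 / 0.14088 ≈ 0.5355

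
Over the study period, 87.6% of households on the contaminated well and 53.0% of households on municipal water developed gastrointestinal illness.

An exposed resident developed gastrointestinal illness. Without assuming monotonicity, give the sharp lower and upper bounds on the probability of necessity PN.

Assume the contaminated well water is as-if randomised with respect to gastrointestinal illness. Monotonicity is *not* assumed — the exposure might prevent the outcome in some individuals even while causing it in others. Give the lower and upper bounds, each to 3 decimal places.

0.395 ≤ PN ≤ 0.537

p₁ = 0.876, p₀ = 0.53.
Under exogeneity alone the bounds on PN are max{0,(p₁−p₀)/p₁} ≤ PN ≤ min{1,(1−p₀)/p₁}.
  lower = (p₁ − p₀)/p₁ = 0.346 / 0.876 ≈ 0.3950
  upper = min{1, (1 − p₀)/p₁} = 0.47 / 0.876 ≈ 0.5365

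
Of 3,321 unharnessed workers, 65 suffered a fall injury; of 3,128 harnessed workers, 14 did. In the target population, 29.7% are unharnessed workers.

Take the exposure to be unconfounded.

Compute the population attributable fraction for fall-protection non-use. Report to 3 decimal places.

p₁ = P(outcome | exposed) = 65/3321 = 0.019572
p₀ = P(outcome | unexposed) = 14/3128 = 0.0044757
Overall risk P(Y=1) = π·p₁ + (1−π)·p₀ = 0.297×0.019572 + 0.703×0.0044757 = 0.0089594.
Under exogeneity, PAF = [P(Y=1) − p₀] / P(Y=1).
PAF = (0.0089594 − 0.0044757) / 0.0089594 ≈ 0.5004

PAF ≈ 0.500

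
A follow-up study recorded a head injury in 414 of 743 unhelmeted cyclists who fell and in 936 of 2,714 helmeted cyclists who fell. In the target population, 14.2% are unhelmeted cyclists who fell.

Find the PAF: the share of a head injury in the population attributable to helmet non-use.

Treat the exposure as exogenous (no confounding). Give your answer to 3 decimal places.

PAF ≈ 0.080

p₁ = P(outcome | exposed) = 414/743 = 0.5572
p₀ = P(outcome | unexposed) = 936/2714 = 0.34488
Overall risk P(Y=1) = π·p₁ + (1−π)·p₀ = 0.142×0.5572 + 0.858×0.34488 = 0.37503.
Under exogeneity, PAF = [P(Y=1) − p₀] / P(Y=1).
PAF = (0.37503 − 0.34488) / 0.37503 ≈ 0.0804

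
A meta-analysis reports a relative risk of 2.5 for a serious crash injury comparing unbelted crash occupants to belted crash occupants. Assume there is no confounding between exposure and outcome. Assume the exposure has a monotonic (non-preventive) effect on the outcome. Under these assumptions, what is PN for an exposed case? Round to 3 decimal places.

PN ≈ 0.600

Under exogeneity and monotonicity, PN = (RR − 1) / RR = 1 − 1/RR.
PN = (2.5 − 1) / 2.5 = 1.5 / 2.5 ≈ 0.6000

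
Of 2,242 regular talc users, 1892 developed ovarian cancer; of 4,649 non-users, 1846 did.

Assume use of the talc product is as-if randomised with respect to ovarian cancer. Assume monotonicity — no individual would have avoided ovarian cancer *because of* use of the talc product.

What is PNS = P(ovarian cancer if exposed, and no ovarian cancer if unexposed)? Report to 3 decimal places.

PNS ≈ 0.447

p₁ = P(outcome | exposed) = 1892/2242 = 0.84389
p₀ = P(outcome | unexposed) = 1846/4649 = 0.39707
Under exogeneity and monotonicity, PNS = p₁ − p₀.
PNS = 0.84389 − 0.39707 = 0.44681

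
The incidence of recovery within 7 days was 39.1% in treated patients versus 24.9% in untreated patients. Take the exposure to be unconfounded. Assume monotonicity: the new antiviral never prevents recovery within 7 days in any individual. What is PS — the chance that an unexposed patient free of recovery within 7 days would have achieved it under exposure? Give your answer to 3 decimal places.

p₁ = 0.391, p₀ = 0.249.
Under exogeneity and monotonicity, PS = (p₁ − p₀) / (1 − p₀).
PS = (0.391 − 0.249) / (1 − 0.249) = 0.142 / 0.751 ≈ 0.1891

PS ≈ 0.189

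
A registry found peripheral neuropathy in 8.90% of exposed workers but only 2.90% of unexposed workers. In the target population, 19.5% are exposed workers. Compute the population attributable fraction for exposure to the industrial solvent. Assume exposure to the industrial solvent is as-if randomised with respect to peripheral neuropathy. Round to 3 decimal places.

PAF ≈ 0.287

p₁ = 0.089, p₀ = 0.029.
Overall risk P(Y=1) = π·p₁ + (1−π)·p₀ = 0.195×0.089 + 0.805×0.029 = 0.0407.
Under exogeneity, PAF = [P(Y=1) − p₀] / P(Y=1).
PAF = (0.0407 − 0.029) / 0.0407 ≈ 0.2875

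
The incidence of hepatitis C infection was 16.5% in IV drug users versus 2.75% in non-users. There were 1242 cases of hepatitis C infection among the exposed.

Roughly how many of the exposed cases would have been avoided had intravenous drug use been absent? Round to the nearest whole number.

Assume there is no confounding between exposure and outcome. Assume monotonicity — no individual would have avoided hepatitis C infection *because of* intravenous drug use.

p₁ = 0.165, p₀ = 0.0275.
PN = (p₁ − p₀)/p₁ = (0.165 − 0.0275) / 0.165 ≈ 0.83333.
Attributable cases ≈ PN × (exposed cases) = 0.83333 × 1242 ≈ 1035.00.

about 1035 cases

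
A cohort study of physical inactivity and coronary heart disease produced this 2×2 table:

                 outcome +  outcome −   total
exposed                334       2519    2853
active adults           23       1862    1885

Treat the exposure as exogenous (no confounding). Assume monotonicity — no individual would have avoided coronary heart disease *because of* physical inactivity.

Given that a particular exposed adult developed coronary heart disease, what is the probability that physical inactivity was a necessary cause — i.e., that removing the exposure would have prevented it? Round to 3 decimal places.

p₁ = P(outcome | exposed) = 334/2853 = 0.11707
p₀ = P(outcome | unexposed) = 23/1885 = 0.012202
Under exogeneity and monotonicity, PN = (p₁ − p₀)/p₁.
PN = (0.11707 − 0.012202) / 0.11707 ≈ 0.8958

PN ≈ 0.896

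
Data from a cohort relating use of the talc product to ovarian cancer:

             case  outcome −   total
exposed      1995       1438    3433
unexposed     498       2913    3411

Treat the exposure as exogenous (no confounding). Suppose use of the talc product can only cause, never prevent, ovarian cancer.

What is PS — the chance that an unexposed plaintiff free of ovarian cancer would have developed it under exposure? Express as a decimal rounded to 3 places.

p₁ = P(outcome | exposed) = 1995/3433 = 0.58112
p₀ = P(outcome | unexposed) = 498/3411 = 0.146
Under exogeneity and monotonicity, PS = (p₁ − p₀)/(1 − p₀).
PS = (0.58112 − 0.146) / 0.854 ≈ 0.5095

PS ≈ 0.510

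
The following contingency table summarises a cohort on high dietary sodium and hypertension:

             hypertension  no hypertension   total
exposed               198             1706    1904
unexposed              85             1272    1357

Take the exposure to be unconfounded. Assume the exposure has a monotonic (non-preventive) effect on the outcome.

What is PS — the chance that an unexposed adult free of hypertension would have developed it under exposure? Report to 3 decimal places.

PS ≈ 0.044

p₁ = P(outcome | exposed) = 198/1904 = 0.10399
p₀ = P(outcome | unexposed) = 85/1357 = 0.062638
Under exogeneity and monotonicity, PS = (p₁ − p₀)/(1 − p₀).
PS = (0.10399 − 0.062638) / 0.93736 ≈ 0.0441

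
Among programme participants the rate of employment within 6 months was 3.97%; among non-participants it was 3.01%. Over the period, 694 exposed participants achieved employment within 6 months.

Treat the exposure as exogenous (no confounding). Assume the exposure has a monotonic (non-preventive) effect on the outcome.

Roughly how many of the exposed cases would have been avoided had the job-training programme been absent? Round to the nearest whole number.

about 168 cases

p₁ = 0.0397, p₀ = 0.0301.
PN = (p₁ − p₀)/p₁ = (0.0397 − 0.0301) / 0.0397 ≈ 0.24181.
Attributable cases ≈ PN × (exposed cases) = 0.24181 × 694 ≈ 167.82.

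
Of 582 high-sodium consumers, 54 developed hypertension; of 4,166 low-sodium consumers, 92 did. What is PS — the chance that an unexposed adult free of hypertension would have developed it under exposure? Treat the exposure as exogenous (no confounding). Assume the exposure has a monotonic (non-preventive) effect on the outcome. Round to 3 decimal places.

PS ≈ 0.072

p₁ = P(outcome | exposed) = 54/582 = 0.092784
p₀ = P(outcome | unexposed) = 92/4166 = 0.022084
Under exogeneity and monotonicity, PS = (p₁ − p₀) / (1 − p₀).
PS = (0.092784 − 0.022084) / (1 − 0.022084) = 0.0707 / 0.97792 ≈ 0.0723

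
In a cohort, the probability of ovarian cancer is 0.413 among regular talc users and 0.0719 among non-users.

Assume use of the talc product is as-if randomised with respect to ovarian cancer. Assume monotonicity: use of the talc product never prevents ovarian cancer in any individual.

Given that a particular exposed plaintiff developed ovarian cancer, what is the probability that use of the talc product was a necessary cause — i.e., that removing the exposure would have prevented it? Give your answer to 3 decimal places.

PN ≈ 0.826

Let p₁ = 0.413, p₀ = 0.0719.
Under exogeneity and monotonicity, PN = (p₁ − p₀) / p₁.
PN = (0.413 − 0.0719) / 0.413 = 0.3411 / 0.413 ≈ 0.8259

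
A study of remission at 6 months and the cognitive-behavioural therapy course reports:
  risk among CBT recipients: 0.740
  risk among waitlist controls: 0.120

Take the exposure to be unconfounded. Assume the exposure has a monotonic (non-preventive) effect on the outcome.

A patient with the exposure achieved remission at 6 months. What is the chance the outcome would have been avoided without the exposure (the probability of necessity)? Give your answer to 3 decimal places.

PN ≈ 0.838

Let p₁ = 0.74, p₀ = 0.12.
Under exogeneity and monotonicity, PN = (p₁ − p₀) / p₁.
PN = (0.74 − 0.12) / 0.74 = 0.62 / 0.74 ≈ 0.8378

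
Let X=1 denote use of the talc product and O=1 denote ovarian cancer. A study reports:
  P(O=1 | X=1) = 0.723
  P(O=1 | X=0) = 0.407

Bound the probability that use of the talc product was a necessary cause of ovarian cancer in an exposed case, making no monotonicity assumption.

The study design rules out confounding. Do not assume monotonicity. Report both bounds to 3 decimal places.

0.437 ≤ PN ≤ 0.820

Let p₁ = 0.723, p₀ = 0.407.
Under exogeneity alone the bounds on PN are max{0,(p₁−p₀)/p₁} ≤ PN ≤ min{1,(1−p₀)/p₁}.
  lower = (p₁ − p₀)/p₁ = 0.316 / 0.723 ≈ 0.4371
  upper = min{1, (1 − p₀)/p₁} = 0.593 / 0.723 ≈ 0.8202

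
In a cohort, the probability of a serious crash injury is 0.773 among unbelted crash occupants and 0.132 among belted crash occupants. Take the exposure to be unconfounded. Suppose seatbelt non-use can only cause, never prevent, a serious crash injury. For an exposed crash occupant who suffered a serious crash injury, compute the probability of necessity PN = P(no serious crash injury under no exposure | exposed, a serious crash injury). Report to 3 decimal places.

PN ≈ 0.829

Let p₁ = 0.773, p₀ = 0.132.
Under exogeneity and monotonicity, PN = (p₁ − p₀) / p₁.
PN = (0.773 − 0.132) / 0.773 = 0.641 / 0.773 ≈ 0.8292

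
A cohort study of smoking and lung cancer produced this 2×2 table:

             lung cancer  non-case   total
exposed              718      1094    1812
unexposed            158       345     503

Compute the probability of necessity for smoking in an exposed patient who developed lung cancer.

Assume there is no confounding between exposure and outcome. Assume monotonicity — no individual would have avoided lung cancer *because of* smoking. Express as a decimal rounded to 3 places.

p₁ = P(outcome | exposed) = 718/1812 = 0.39625
p₀ = P(outcome | unexposed) = 158/503 = 0.31412
Under exogeneity and monotonicity, PN = (p₁ − p₀)/p₁.
PN = (0.39625 − 0.31412) / 0.39625 ≈ 0.2073

PN ≈ 0.207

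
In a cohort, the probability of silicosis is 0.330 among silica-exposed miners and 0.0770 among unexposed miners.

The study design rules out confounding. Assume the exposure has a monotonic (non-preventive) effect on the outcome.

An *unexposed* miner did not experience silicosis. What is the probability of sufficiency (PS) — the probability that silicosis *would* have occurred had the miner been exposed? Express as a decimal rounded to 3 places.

Let p₁ = 0.33, p₀ = 0.077.
Under exogeneity and monotonicity, PS = (p₁ − p₀) / (1 − p₀).
PS = (0.33 − 0.077) / (1 − 0.077) = 0.253 / 0.923 ≈ 0.2741

PS ≈ 0.274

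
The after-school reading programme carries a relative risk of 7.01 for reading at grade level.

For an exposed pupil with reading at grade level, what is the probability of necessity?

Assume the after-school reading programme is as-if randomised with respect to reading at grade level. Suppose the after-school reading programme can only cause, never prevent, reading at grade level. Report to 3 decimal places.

PN ≈ 0.857

Under exogeneity and monotonicity, PN = (RR − 1) / RR = 1 − 1/RR.
PN = (7.01 − 1) / 7.01 = 6.01 / 7.01 ≈ 0.8573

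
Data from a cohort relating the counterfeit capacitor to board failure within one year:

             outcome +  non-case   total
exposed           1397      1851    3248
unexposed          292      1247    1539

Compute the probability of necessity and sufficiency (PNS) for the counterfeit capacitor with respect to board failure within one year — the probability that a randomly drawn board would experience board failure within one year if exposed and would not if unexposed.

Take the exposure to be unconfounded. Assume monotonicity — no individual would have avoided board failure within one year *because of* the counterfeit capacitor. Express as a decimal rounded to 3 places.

p₁ = P(outcome | exposed) = 1397/3248 = 0.43011
p₀ = P(outcome | unexposed) = 292/1539 = 0.18973
Under exogeneity and monotonicity, PNS = p₁ − p₀.
PNS = 0.43011 − 0.18973 = 0.24038

PNS ≈ 0.240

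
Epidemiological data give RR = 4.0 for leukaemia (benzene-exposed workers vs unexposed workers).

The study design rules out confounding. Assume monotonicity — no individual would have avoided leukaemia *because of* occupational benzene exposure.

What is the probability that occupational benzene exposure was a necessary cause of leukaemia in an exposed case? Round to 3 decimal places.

Under exogeneity and monotonicity, PN = (RR − 1) / RR = 1 − 1/RR.
PN = (4.0 − 1) / 4.0 = 3 / 4.0 ≈ 0.7500

PN ≈ 0.750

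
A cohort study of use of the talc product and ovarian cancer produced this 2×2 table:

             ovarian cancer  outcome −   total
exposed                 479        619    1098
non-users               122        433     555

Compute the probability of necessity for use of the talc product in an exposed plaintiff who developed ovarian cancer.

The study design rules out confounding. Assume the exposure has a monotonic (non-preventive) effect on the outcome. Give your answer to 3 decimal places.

PN ≈ 0.496

p₁ = P(outcome | exposed) = 479/1098 = 0.43625
p₀ = P(outcome | unexposed) = 122/555 = 0.21982
Under exogeneity and monotonicity, PN = (p₁ − p₀)/p₁.
PN = (0.43625 − 0.21982) / 0.43625 ≈ 0.4961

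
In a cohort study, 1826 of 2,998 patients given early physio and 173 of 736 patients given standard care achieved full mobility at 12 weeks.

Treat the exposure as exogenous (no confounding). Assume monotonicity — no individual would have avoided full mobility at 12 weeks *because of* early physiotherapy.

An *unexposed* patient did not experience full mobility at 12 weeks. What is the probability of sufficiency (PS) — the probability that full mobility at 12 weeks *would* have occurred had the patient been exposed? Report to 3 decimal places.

PS ≈ 0.489

p₁ = P(outcome | exposed) = 1826/2998 = 0.60907
p₀ = P(outcome | unexposed) = 173/736 = 0.23505
Under exogeneity and monotonicity, PS = (p₁ − p₀) / (1 − p₀).
PS = (0.60907 − 0.23505) / (1 − 0.23505) = 0.37402 / 0.76495 ≈ 0.4889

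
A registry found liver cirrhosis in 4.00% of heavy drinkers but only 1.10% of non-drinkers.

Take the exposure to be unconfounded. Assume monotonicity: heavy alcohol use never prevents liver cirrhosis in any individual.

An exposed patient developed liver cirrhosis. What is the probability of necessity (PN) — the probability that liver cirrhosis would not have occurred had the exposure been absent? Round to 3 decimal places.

p₁ = 0.04, p₀ = 0.011.
Under exogeneity and monotonicity, PN = (p₁ − p₀) / p₁.
PN = (0.04 − 0.011) / 0.04 = 0.029 / 0.04 ≈ 0.7250

PN ≈ 0.725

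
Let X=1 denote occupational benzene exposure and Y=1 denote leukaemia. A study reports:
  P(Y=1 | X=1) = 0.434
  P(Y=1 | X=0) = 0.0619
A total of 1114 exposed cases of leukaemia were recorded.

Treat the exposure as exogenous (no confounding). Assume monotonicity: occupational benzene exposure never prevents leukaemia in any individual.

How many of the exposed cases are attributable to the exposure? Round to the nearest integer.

about 955 cases

Let p₁ = 0.434, p₀ = 0.0619.
PN = (p₁ − p₀)/p₁ = (0.434 − 0.0619) / 0.434 ≈ 0.85737.
Attributable cases ≈ PN × (exposed cases) = 0.85737 × 1114 ≈ 955.11.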